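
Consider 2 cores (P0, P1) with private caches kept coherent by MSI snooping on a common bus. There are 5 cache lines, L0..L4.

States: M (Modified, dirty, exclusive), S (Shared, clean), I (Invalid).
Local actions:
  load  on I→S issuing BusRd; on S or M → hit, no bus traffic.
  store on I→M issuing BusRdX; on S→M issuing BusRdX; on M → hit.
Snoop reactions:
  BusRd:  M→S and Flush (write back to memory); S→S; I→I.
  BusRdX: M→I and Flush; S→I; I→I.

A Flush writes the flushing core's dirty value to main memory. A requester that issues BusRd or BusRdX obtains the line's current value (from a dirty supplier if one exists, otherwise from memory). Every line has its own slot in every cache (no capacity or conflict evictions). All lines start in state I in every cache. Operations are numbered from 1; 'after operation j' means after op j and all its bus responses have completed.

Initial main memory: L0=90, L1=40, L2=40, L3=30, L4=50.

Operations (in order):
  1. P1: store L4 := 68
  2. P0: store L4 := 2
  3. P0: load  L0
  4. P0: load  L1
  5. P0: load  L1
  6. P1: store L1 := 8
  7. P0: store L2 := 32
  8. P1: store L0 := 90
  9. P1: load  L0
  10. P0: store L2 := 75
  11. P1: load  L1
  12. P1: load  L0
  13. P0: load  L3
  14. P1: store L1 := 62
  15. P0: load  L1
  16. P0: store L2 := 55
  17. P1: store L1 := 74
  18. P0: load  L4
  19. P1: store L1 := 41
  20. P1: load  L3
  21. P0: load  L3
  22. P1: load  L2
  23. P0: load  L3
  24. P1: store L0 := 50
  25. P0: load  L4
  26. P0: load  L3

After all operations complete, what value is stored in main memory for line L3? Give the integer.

  op1 P1: store L4 := 68 → I/M on L4; bus BusRdX; mem=50
  op2 P0: store L4 := 2 → M/I on L4; bus BusRdX Flush; mem=68
  op3 P0: load  L0 → S/I on L0; bus BusRd; mem=90
  op4 P0: load  L1 → S/I on L1; bus BusRd; mem=40
  op5 P0: load  L1 → S/I on L1; bus (none); mem=40
  op6 P1: store L1 := 8 → I/M on L1; bus BusRdX; mem=40
  op7 P0: store L2 := 32 → M/I on L2; bus BusRdX; mem=40
  op8 P1: store L0 := 90 → I/M on L0; bus BusRdX; mem=90
  op9 P1: load  L0 → I/M on L0; bus (none); mem=90
  op10 P0: store L2 := 75 → M/I on L2; bus (none); mem=40
  op11 P1: load  L1 → I/M on L1; bus (none); mem=40
  op12 P1: load  L0 → I/M on L0; bus (none); mem=90
  op13 P0: load  L3 → S/I on L3; bus BusRd; mem=30
  op14 P1: store L1 := 62 → I/M on L1; bus (none); mem=40
  op15 P0: load  L1 → S/S on L1; bus BusRd Flush; mem=62
  op16 P0: store L2 := 55 → M/I on L2; bus (none); mem=40
  op17 P1: store L1 := 74 → I/M on L1; bus BusRdX; mem=62
  op18 P0: load  L4 → M/I on L4; bus (none); mem=68
  op19 P1: store L1 := 41 → I/M on L1; bus (none); mem=62
  op20 P1: load  L3 → S/S on L3; bus BusRd; mem=30
  op21 P0: load  L3 → S/S on L3; bus (none); mem=30
  op22 P1: load  L2 → S/S on L2; bus BusRd Flush; mem=55
  op23 P0: load  L3 → S/S on L3; bus (none); mem=30
  op24 P1: store L0 := 50 → I/M on L0; bus (none); mem=90
  op25 P0: load  L4 → M/I on L4; bus (none); mem=68
  op26 P0: load  L3 → S/S on L3; bus (none); mem=30

memory[L3] = 30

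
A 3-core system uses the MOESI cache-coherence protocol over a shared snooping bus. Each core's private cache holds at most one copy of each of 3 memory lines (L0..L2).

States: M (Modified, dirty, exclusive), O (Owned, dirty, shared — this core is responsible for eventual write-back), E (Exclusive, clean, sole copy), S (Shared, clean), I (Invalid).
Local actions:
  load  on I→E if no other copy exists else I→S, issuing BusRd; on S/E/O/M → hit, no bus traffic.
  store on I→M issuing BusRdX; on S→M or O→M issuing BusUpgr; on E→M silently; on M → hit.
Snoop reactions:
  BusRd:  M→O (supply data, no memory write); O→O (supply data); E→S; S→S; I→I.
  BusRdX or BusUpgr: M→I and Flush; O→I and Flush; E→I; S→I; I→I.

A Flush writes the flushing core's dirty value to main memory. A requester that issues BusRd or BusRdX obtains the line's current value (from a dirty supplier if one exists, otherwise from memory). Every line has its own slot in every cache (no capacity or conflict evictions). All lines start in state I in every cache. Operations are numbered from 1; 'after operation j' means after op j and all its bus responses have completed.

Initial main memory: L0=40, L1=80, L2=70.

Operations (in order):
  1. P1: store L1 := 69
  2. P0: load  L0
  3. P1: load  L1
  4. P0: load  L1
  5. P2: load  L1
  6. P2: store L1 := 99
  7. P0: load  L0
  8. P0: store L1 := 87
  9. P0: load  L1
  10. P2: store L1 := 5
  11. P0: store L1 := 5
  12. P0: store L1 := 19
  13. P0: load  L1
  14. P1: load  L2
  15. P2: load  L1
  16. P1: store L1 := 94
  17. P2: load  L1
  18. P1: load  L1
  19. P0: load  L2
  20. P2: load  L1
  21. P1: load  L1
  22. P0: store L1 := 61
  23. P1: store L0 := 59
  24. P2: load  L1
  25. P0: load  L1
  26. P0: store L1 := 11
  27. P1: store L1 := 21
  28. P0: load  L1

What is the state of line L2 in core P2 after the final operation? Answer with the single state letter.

1. P1: store L1 := 69  bus=[BusRdX]  L1: P0=I P1=M P2=I  mem[L1]=80
2. P0: load  L0  bus=[BusRd]  L0: P0=E P1=I P2=I  mem[L0]=40
3. P1: load  L1  bus=[-]  L1: P0=I P1=M P2=I  mem[L1]=80
4. P0: load  L1  bus=[BusRd]  L1: P0=S P1=O P2=I  mem[L1]=80
5. P2: load  L1  bus=[BusRd]  L1: P0=S P1=O P2=S  mem[L1]=80
6. P2: store L1 := 99  bus=[BusUpgr,Flush]  L1: P0=I P1=I P2=M  mem[L1]=69
7. P0: load  L0  bus=[-]  L0: P0=E P1=I P2=I  mem[L0]=40
8. P0: store L1 := 87  bus=[BusRdX,Flush]  L1: P0=M P1=I P2=I  mem[L1]=99
9. P0: load  L1  bus=[-]  L1: P0=M P1=I P2=I  mem[L1]=99
10. P2: store L1 := 5  bus=[BusRdX,Flush]  L1: P0=I P1=I P2=M  mem[L1]=87
11. P0: store L1 := 5  bus=[BusRdX,Flush]  L1: P0=M P1=I P2=I  mem[L1]=5
12. P0: store L1 := 19  bus=[-]  L1: P0=M P1=I P2=I  mem[L1]=5
13. P0: load  L1  bus=[-]  L1: P0=M P1=I P2=I  mem[L1]=5
14. P1: load  L2  bus=[BusRd]  L2: P0=I P1=E P2=I  mem[L2]=70
15. P2: load  L1  bus=[BusRd]  L1: P0=O P1=I P2=S  mem[L1]=5
16. P1: store L1 := 94  bus=[BusRdX,Flush]  L1: P0=I P1=M P2=I  mem[L1]=19
17. P2: load  L1  bus=[BusRd]  L1: P0=I P1=O P2=S  mem[L1]=19
18. P1: load  L1  bus=[-]  L1: P0=I P1=O P2=S  mem[L1]=19
19. P0: load  L2  bus=[BusRd]  L2: P0=S P1=S P2=I  mem[L2]=70
20. P2: load  L1  bus=[-]  L1: P0=I P1=O P2=S  mem[L1]=19
21. P1: load  L1  bus=[-]  L1: P0=I P1=O P2=S  mem[L1]=19
22. P0: store L1 := 61  bus=[BusRdX,Flush]  L1: P0=M P1=I P2=I  mem[L1]=94
23. P1: store L0 := 59  bus=[BusRdX]  L0: P0=I P1=M P2=I  mem[L0]=40
24. P2: load  L1  bus=[BusRd]  L1: P0=O P1=I P2=S  mem[L1]=94
25. P0: load  L1  bus=[-]  L1: P0=O P1=I P2=S  mem[L1]=94
26. P0: store L1 := 11  bus=[BusUpgr]  L1: P0=M P1=I P2=I  mem[L1]=94
27. P1: store L1 := 21  bus=[BusRdX,Flush]  L1: P0=I P1=M P2=I  mem[L1]=11
28. P0: load  L1  bus=[BusRd]  L1: P0=S P1=O P2=I  mem[L1]=11

state = I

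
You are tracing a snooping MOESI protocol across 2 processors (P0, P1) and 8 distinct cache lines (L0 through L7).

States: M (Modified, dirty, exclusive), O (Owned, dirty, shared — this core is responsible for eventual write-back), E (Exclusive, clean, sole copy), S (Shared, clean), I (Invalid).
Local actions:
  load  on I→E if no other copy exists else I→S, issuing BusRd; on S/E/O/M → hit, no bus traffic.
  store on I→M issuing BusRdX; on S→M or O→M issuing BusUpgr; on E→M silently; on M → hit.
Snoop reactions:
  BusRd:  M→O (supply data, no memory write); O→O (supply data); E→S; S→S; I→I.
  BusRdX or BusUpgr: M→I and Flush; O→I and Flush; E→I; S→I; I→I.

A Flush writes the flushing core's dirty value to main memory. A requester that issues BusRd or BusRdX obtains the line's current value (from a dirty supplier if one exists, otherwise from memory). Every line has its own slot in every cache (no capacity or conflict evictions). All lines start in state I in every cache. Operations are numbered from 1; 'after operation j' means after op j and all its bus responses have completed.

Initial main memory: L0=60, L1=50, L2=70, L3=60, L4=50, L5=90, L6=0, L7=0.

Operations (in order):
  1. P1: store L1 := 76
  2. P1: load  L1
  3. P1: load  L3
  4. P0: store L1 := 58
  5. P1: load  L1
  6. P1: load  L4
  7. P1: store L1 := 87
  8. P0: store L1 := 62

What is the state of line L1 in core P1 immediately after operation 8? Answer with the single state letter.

state = I

  op1 P1: store L1 := 76 → I/M on L1; bus BusRdX; mem=50
  op2 P1: load  L1 → I/M on L1; bus (none); mem=50
  op3 P1: load  L3 → I/E on L3; bus BusRd; mem=60
  op4 P0: store L1 := 58 → M/I on L1; bus BusRdX Flush; mem=76
  op5 P1: load  L1 → O/S on L1; bus BusRd; mem=76
  op6 P1: load  L4 → I/E on L4; bus BusRd; mem=50
  op7 P1: store L1 := 87 → I/M on L1; bus BusUpgr Flush; mem=58
  op8 P0: store L1 := 62 → M/I on L1; bus BusRdX Flush; mem=87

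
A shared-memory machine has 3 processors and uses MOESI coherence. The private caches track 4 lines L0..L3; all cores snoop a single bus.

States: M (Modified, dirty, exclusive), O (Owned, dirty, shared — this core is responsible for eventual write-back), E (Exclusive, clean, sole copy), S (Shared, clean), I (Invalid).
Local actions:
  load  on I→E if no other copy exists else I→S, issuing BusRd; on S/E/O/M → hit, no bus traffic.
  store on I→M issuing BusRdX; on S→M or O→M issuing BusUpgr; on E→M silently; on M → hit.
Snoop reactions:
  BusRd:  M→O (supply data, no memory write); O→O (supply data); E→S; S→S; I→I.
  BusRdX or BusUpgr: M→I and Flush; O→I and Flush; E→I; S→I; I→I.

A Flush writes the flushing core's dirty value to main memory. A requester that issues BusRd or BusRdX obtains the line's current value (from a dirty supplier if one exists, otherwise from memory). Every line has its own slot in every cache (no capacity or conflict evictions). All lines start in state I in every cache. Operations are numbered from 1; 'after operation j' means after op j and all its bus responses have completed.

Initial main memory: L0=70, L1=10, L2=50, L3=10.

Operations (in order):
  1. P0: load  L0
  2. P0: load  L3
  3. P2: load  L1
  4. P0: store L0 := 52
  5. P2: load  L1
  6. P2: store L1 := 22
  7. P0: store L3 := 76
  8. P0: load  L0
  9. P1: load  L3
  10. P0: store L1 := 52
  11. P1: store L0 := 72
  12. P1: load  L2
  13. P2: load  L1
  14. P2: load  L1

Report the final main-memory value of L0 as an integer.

1. P0: load  L0  bus=[BusRd]  L0: P0=E P1=I P2=I  mem[L0]=70
2. P0: load  L3  bus=[BusRd]  L3: P0=E P1=I P2=I  mem[L3]=10
3. P2: load  L1  bus=[BusRd]  L1: P0=I P1=I P2=E  mem[L1]=10
4. P0: store L0 := 52  bus=[-]  L0: P0=M P1=I P2=I  mem[L0]=70
5. P2: load  L1  bus=[-]  L1: P0=I P1=I P2=E  mem[L1]=10
6. P2: store L1 := 22  bus=[-]  L1: P0=I P1=I P2=M  mem[L1]=10
7. P0: store L3 := 76  bus=[-]  L3: P0=M P1=I P2=I  mem[L3]=10
8. P0: load  L0  bus=[-]  L0: P0=M P1=I P2=I  mem[L0]=70
9. P1: load  L3  bus=[BusRd]  L3: P0=O P1=S P2=I  mem[L3]=10
10. P0: store L1 := 52  bus=[BusRdX,Flush]  L1: P0=M P1=I P2=I  mem[L1]=22
11. P1: store L0 := 72  bus=[BusRdX,Flush]  L0: P0=I P1=M P2=I  mem[L0]=52
12. P1: load  L2  bus=[BusRd]  L2: P0=I P1=E P2=I  mem[L2]=50
13. P2: load  L1  bus=[BusRd]  L1: P0=O P1=I P2=S  mem[L1]=22
14. P2: load  L1  bus=[-]  L1: P0=O P1=I P2=S  mem[L1]=22

memory[L0] = 52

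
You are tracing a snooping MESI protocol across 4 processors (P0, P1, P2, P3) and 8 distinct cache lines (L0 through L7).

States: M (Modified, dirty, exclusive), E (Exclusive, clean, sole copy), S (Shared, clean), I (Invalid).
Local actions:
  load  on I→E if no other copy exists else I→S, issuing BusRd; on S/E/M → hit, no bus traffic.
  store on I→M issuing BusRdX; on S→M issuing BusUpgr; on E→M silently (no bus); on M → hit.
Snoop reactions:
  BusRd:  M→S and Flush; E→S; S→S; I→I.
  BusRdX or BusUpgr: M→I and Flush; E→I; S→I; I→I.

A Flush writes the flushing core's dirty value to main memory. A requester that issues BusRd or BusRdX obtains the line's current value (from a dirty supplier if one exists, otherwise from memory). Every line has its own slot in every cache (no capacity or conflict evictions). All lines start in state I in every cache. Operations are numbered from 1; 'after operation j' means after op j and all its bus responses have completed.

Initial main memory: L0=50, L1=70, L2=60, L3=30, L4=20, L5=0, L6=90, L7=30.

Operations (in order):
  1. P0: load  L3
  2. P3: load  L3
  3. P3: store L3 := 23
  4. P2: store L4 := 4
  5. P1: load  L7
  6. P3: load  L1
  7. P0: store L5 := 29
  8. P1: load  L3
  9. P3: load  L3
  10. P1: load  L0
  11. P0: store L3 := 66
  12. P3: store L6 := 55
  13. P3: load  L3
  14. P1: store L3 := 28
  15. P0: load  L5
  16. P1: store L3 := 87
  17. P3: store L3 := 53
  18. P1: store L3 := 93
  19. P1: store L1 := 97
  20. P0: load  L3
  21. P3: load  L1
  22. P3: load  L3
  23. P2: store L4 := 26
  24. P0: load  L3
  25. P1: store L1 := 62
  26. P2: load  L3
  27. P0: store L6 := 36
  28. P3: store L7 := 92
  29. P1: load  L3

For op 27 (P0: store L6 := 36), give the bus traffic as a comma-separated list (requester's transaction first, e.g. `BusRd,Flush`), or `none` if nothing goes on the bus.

bus = BusRdX,Flush

step 1: P0: load  L3  ⟶  EIII  (L3)  txn=BusRd  M[L3]=30
step 2: P3: load  L3  ⟶  SIIS  (L3)  txn=BusRd  M[L3]=30
step 3: P3: store L3 := 23  ⟶  IIIM  (L3)  txn=BusUpgr  M[L3]=30
step 4: P2: store L4 := 4  ⟶  IIMI  (L4)  txn=BusRdX  M[L4]=20
step 5: P1: load  L7  ⟶  IEII  (L7)  txn=BusRd  M[L7]=30
step 6: P3: load  L1  ⟶  IIIE  (L1)  txn=BusRd  M[L1]=70
step 7: P0: store L5 := 29  ⟶  MIII  (L5)  txn=BusRdX  M[L5]=0
step 8: P1: load  L3  ⟶  ISIS  (L3)  txn=BusRd+Flush  M[L3]=23
step 9: P3: load  L3  ⟶  ISIS  (L3)  txn=∅  M[L3]=23
step 10: P1: load  L0  ⟶  IEII  (L0)  txn=BusRd  M[L0]=50
step 11: P0: store L3 := 66  ⟶  MIII  (L3)  txn=BusRdX  M[L3]=23
step 12: P3: store L6 := 55  ⟶  IIIM  (L6)  txn=BusRdX  M[L6]=90
step 13: P3: load  L3  ⟶  SIIS  (L3)  txn=BusRd+Flush  M[L3]=66
step 14: P1: store L3 := 28  ⟶  IMII  (L3)  txn=BusRdX  M[L3]=66
step 15: P0: load  L5  ⟶  MIII  (L5)  txn=∅  M[L5]=0
step 16: P1: store L3 := 87  ⟶  IMII  (L3)  txn=∅  M[L3]=66
step 17: P3: store L3 := 53  ⟶  IIIM  (L3)  txn=BusRdX+Flush  M[L3]=87
step 18: P1: store L3 := 93  ⟶  IMII  (L3)  txn=BusRdX+Flush  M[L3]=53
step 19: P1: store L1 := 97  ⟶  IMII  (L1)  txn=BusRdX  M[L1]=70
step 20: P0: load  L3  ⟶  SSII  (L3)  txn=BusRd+Flush  M[L3]=93
step 21: P3: load  L1  ⟶  ISIS  (L1)  txn=BusRd+Flush  M[L1]=97
step 22: P3: load  L3  ⟶  SSIS  (L3)  txn=BusRd  M[L3]=93
step 23: P2: store L4 := 26  ⟶  IIMI  (L4)  txn=∅  M[L4]=20
step 24: P0: load  L3  ⟶  SSIS  (L3)  txn=∅  M[L3]=93
step 25: P1: store L1 := 62  ⟶  IMII  (L1)  txn=BusUpgr  M[L1]=97
step 26: P2: load  L3  ⟶  SSSS  (L3)  txn=BusRd  M[L3]=93
step 27: P0: store L6 := 36  ⟶  MIII  (L6)  txn=BusRdX+Flush  M[L6]=55
step 28: P3: store L7 := 92  ⟶  IIIM  (L7)  txn=BusRdX  M[L7]=30
step 29: P1: load  L3  ⟶  SSSS  (L3)  txn=∅  M[L3]=93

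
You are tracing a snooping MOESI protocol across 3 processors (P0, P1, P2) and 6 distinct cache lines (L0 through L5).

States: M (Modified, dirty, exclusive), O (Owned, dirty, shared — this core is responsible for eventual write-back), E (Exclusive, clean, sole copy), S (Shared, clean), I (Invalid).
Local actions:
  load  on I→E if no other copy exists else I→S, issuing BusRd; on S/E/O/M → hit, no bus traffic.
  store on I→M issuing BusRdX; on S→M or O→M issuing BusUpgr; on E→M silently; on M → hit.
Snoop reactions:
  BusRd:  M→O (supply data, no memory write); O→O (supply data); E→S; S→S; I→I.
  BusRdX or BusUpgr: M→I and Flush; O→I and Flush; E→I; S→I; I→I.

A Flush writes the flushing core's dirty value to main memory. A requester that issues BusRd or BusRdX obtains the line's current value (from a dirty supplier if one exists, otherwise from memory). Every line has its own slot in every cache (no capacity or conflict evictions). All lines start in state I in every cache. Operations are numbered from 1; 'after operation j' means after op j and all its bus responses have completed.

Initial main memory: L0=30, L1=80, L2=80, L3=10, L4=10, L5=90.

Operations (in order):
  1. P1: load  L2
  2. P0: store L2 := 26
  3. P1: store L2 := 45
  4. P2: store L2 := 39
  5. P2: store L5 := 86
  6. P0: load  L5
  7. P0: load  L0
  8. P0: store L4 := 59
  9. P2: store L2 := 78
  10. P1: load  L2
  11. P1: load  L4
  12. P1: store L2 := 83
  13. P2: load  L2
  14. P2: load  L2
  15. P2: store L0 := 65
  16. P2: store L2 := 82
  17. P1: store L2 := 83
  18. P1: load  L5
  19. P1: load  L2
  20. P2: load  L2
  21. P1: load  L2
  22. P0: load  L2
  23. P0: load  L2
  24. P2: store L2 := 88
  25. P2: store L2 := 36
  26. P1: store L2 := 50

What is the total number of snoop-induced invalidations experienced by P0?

invalidations = 3

step 1: P1: load  L2  ⟶  IEI  (L2)  txn=BusRd  M[L2]=80
step 2: P0: store L2 := 26  ⟶  MII  (L2)  txn=BusRdX  M[L2]=80
step 3: P1: store L2 := 45  ⟶  IMI  (L2)  txn=BusRdX+Flush  M[L2]=26
step 4: P2: store L2 := 39  ⟶  IIM  (L2)  txn=BusRdX+Flush  M[L2]=45
step 5: P2: store L5 := 86  ⟶  IIM  (L5)  txn=BusRdX  M[L5]=90
step 6: P0: load  L5  ⟶  SIO  (L5)  txn=BusRd  M[L5]=90
step 7: P0: load  L0  ⟶  EII  (L0)  txn=BusRd  M[L0]=30
step 8: P0: store L4 := 59  ⟶  MII  (L4)  txn=BusRdX  M[L4]=10
step 9: P2: store L2 := 78  ⟶  IIM  (L2)  txn=∅  M[L2]=45
step 10: P1: load  L2  ⟶  ISO  (L2)  txn=BusRd  M[L2]=45
step 11: P1: load  L4  ⟶  OSI  (L4)  txn=BusRd  M[L4]=10
step 12: P1: store L2 := 83  ⟶  IMI  (L2)  txn=BusUpgr+Flush  M[L2]=78
step 13: P2: load  L2  ⟶  IOS  (L2)  txn=BusRd  M[L2]=78
step 14: P2: load  L2  ⟶  IOS  (L2)  txn=∅  M[L2]=78
step 15: P2: store L0 := 65  ⟶  IIM  (L0)  txn=BusRdX  M[L0]=30
step 16: P2: store L2 := 82  ⟶  IIM  (L2)  txn=BusUpgr+Flush  M[L2]=83
step 17: P1: store L2 := 83  ⟶  IMI  (L2)  txn=BusRdX+Flush  M[L2]=82
step 18: P1: load  L5  ⟶  SSO  (L5)  txn=BusRd  M[L5]=90
step 19: P1: load  L2  ⟶  IMI  (L2)  txn=∅  M[L2]=82
step 20: P2: load  L2  ⟶  IOS  (L2)  txn=BusRd  M[L2]=82
step 21: P1: load  L2  ⟶  IOS  (L2)  txn=∅  M[L2]=82
step 22: P0: load  L2  ⟶  SOS  (L2)  txn=BusRd  M[L2]=82
step 23: P0: load  L2  ⟶  SOS  (L2)  txn=∅  M[L2]=82
step 24: P2: store L2 := 88  ⟶  IIM  (L2)  txn=BusUpgr+Flush  M[L2]=83
step 25: P2: store L2 := 36  ⟶  IIM  (L2)  txn=∅  M[L2]=83
step 26: P1: store L2 := 50  ⟶  IMI  (L2)  txn=BusRdX+Flush  M[L2]=36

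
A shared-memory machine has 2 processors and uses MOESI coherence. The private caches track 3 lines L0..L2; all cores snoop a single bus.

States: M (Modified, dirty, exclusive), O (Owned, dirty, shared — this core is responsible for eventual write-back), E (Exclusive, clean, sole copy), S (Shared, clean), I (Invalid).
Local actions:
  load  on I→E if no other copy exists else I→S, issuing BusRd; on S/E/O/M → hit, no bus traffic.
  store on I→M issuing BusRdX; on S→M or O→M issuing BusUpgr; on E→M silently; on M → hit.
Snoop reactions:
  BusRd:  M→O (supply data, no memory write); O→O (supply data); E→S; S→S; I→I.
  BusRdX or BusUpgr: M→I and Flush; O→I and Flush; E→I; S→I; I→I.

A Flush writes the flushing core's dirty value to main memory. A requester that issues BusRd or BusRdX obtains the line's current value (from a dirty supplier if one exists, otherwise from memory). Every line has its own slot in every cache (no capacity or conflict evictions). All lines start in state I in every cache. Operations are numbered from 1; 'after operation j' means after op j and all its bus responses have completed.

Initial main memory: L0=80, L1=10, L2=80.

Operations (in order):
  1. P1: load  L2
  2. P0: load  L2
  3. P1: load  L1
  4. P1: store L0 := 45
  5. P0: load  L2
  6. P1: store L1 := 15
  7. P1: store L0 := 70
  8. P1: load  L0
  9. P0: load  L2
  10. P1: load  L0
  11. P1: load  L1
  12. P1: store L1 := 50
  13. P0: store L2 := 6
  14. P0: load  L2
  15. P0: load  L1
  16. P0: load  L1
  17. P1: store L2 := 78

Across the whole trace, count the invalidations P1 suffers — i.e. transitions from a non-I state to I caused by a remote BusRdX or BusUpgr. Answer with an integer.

invalidations = 1

[1] P1: load  L2 | P0:I, P1:E(80) | bus: BusRd
[2] P0: load  L2 | P0:S(80), P1:S(80) | bus: BusRd
[3] P1: load  L1 | P0:I, P1:E(10) | bus: BusRd
[4] P1: store L0 := 45 | P0:I, P1:M(45) | bus: BusRdX
[5] P0: load  L2 | P0:S(80), P1:S(80) | bus: none
[6] P1: store L1 := 15 | P0:I, P1:M(15) | bus: none
[7] P1: store L0 := 70 | P0:I, P1:M(70) | bus: none
[8] P1: load  L0 | P0:I, P1:M(70) | bus: none
[9] P0: load  L2 | P0:S(80), P1:S(80) | bus: none
[10] P1: load  L0 | P0:I, P1:M(70) | bus: none
[11] P1: load  L1 | P0:I, P1:M(15) | bus: none
[12] P1: store L1 := 50 | P0:I, P1:M(50) | bus: none
[13] P0: store L2 := 6 | P0:M(6), P1:I | bus: BusUpgr
[14] P0: load  L2 | P0:M(6), P1:I | bus: none
[15] P0: load  L1 | P0:S(50), P1:O(50) | bus: BusRd
[16] P0: load  L1 | P0:S(50), P1:O(50) | bus: none
[17] P1: store L2 := 78 | P0:I, P1:M(78) | bus: BusRdX,Flush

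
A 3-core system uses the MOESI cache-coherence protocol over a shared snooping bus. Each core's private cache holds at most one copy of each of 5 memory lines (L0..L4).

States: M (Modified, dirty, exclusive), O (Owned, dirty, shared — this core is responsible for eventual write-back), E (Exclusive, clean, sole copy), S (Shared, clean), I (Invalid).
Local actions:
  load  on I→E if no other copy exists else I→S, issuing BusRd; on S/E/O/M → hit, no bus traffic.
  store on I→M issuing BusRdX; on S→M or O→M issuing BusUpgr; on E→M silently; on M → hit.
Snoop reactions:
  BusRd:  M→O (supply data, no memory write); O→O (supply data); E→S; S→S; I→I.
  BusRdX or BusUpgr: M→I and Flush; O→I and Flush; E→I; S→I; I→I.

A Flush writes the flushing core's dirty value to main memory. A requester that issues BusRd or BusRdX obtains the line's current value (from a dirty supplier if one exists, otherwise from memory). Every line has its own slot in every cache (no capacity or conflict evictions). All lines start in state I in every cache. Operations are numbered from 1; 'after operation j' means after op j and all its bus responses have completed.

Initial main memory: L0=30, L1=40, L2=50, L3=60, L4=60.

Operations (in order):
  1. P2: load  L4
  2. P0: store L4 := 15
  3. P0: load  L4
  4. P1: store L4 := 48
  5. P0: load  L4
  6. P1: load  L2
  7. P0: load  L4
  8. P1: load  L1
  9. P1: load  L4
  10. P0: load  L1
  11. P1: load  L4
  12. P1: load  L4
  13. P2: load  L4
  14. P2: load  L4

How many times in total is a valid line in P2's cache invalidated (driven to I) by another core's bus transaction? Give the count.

  op1 P2: load  L4 → I/I/E on L4; bus BusRd; mem=60
  op2 P0: store L4 := 15 → M/I/I on L4; bus BusRdX; mem=60
  op3 P0: load  L4 → M/I/I on L4; bus (none); mem=60
  op4 P1: store L4 := 48 → I/M/I on L4; bus BusRdX Flush; mem=15
  op5 P0: load  L4 → S/O/I on L4; bus BusRd; mem=15
  op6 P1: load  L2 → I/E/I on L2; bus BusRd; mem=50
  op7 P0: load  L4 → S/O/I on L4; bus (none); mem=15
  op8 P1: load  L1 → I/E/I on L1; bus BusRd; mem=40
  op9 P1: load  L4 → S/O/I on L4; bus (none); mem=15
  op10 P0: load  L1 → S/S/I on L1; bus BusRd; mem=40
  op11 P1: load  L4 → S/O/I on L4; bus (none); mem=15
  op12 P1: load  L4 → S/O/I on L4; bus (none); mem=15
  op13 P2: load  L4 → S/O/S on L4; bus BusRd; mem=15
  op14 P2: load  L4 → S/O/S on L4; bus (none); mem=15

invalidations = 1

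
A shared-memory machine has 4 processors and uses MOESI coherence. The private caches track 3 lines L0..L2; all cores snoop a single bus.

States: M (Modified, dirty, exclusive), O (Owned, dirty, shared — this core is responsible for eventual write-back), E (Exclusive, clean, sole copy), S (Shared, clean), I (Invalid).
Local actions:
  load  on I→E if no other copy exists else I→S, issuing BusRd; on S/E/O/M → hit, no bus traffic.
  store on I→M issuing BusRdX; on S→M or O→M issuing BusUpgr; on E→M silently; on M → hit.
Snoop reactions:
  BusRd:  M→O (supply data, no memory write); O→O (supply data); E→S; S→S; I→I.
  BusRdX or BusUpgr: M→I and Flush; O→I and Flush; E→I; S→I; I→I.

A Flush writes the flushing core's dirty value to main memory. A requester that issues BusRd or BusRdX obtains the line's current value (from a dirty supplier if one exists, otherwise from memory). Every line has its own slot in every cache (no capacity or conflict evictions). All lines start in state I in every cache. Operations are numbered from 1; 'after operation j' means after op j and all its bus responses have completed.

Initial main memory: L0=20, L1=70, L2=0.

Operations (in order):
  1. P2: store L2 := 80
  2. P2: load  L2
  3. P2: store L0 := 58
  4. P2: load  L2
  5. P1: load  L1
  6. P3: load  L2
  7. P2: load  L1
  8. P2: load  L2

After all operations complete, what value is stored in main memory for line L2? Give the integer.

memory[L2] = 0

  op1 P2: store L2 := 80 → I/I/M/I on L2; bus BusRdX; mem=0
  op2 P2: load  L2 → I/I/M/I on L2; bus (none); mem=0
  op3 P2: store L0 := 58 → I/I/M/I on L0; bus BusRdX; mem=20
  op4 P2: load  L2 → I/I/M/I on L2; bus (none); mem=0
  op5 P1: load  L1 → I/E/I/I on L1; bus BusRd; mem=70
  op6 P3: load  L2 → I/I/O/S on L2; bus BusRd; mem=0
  op7 P2: load  L1 → I/S/S/I on L1; bus BusRd; mem=70
  op8 P2: load  L2 → I/I/O/S on L2; bus (none); mem=0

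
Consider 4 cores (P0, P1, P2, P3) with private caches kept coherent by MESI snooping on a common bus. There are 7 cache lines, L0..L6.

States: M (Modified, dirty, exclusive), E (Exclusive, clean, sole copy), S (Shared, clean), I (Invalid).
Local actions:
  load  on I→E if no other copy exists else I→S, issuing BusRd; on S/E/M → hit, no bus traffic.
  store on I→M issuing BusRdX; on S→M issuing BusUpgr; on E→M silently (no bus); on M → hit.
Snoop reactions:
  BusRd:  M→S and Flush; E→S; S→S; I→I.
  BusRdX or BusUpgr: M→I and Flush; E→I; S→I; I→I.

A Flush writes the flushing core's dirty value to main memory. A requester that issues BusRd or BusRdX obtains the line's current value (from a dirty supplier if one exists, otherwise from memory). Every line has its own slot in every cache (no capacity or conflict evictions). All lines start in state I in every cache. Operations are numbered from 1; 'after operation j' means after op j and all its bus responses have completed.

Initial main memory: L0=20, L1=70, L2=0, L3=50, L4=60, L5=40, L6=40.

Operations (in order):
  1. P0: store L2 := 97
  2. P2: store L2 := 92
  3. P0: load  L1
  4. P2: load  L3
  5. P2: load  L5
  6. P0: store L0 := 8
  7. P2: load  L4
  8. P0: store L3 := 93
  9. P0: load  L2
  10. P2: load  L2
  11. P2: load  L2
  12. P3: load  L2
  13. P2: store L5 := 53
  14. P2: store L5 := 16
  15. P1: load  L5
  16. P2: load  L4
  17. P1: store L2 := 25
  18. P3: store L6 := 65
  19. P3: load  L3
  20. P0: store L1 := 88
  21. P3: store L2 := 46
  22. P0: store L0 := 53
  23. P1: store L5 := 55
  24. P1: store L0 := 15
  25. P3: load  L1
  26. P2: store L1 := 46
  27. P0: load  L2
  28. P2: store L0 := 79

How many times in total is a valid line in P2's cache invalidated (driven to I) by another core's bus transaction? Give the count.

invalidations = 3

1. P0: store L2 := 97  bus=[BusRdX]  L2: P0=M P1=I P2=I P3=I  mem[L2]=0
2. P2: store L2 := 92  bus=[BusRdX,Flush]  L2: P0=I P1=I P2=M P3=I  mem[L2]=97
3. P0: load  L1  bus=[BusRd]  L1: P0=E P1=I P2=I P3=I  mem[L1]=70
4. P2: load  L3  bus=[BusRd]  L3: P0=I P1=I P2=E P3=I  mem[L3]=50
5. P2: load  L5  bus=[BusRd]  L5: P0=I P1=I P2=E P3=I  mem[L5]=40
6. P0: store L0 := 8  bus=[BusRdX]  L0: P0=M P1=I P2=I P3=I  mem[L0]=20
7. P2: load  L4  bus=[BusRd]  L4: P0=I P1=I P2=E P3=I  mem[L4]=60
8. P0: store L3 := 93  bus=[BusRdX]  L3: P0=M P1=I P2=I P3=I  mem[L3]=50
9. P0: load  L2  bus=[BusRd,Flush]  L2: P0=S P1=I P2=S P3=I  mem[L2]=92
10. P2: load  L2  bus=[-]  L2: P0=S P1=I P2=S P3=I  mem[L2]=92
11. P2: load  L2  bus=[-]  L2: P0=S P1=I P2=S P3=I  mem[L2]=92
12. P3: load  L2  bus=[BusRd]  L2: P0=S P1=I P2=S P3=S  mem[L2]=92
13. P2: store L5 := 53  bus=[-]  L5: P0=I P1=I P2=M P3=I  mem[L5]=40
14. P2: store L5 := 16  bus=[-]  L5: P0=I P1=I P2=M P3=I  mem[L5]=40
15. P1: load  L5  bus=[BusRd,Flush]  L5: P0=I P1=S P2=S P3=I  mem[L5]=16
16. P2: load  L4  bus=[-]  L4: P0=I P1=I P2=E P3=I  mem[L4]=60
17. P1: store L2 := 25  bus=[BusRdX]  L2: P0=I P1=M P2=I P3=I  mem[L2]=92
18. P3: store L6 := 65  bus=[BusRdX]  L6: P0=I P1=I P2=I P3=M  mem[L6]=40
19. P3: load  L3  bus=[BusRd,Flush]  L3: P0=S P1=I P2=I P3=S  mem[L3]=93
20. P0: store L1 := 88  bus=[-]  L1: P0=M P1=I P2=I P3=I  mem[L1]=70
21. P3: store L2 := 46  bus=[BusRdX,Flush]  L2: P0=I P1=I P2=I P3=M  mem[L2]=25
22. P0: store L0 := 53  bus=[-]  L0: P0=M P1=I P2=I P3=I  mem[L0]=20
23. P1: store L5 := 55  bus=[BusUpgr]  L5: P0=I P1=M P2=I P3=I  mem[L5]=16
24. P1: store L0 := 15  bus=[BusRdX,Flush]  L0: P0=I P1=M P2=I P3=I  mem[L0]=53
25. P3: load  L1  bus=[BusRd,Flush]  L1: P0=S P1=I P2=I P3=S  mem[L1]=88
26. P2: store L1 := 46  bus=[BusRdX]  L1: P0=I P1=I P2=M P3=I  mem[L1]=88
27. P0: load  L2  bus=[BusRd,Flush]  L2: P0=S P1=I P2=I P3=S  mem[L2]=46
28. P2: store L0 := 79  bus=[BusRdX,Flush]  L0: P0=I P1=I P2=M P3=I  mem[L0]=15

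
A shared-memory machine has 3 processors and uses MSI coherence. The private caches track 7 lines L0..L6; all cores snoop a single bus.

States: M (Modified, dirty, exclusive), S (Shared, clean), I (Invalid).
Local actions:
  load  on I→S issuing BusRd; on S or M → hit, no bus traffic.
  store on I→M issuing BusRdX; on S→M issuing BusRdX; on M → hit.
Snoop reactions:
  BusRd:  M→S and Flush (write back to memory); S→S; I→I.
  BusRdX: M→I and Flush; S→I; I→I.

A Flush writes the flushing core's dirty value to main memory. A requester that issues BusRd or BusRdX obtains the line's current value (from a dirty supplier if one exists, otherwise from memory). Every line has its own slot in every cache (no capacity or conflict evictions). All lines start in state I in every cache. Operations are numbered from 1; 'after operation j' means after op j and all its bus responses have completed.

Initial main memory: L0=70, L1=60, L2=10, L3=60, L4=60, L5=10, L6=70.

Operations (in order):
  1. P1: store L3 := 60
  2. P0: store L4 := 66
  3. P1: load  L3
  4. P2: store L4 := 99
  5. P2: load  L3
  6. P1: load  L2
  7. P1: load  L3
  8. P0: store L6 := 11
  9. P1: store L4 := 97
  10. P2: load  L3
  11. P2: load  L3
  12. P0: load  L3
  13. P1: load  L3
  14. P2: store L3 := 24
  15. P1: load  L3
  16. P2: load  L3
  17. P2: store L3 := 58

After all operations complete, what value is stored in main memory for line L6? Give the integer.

memory[L6] = 70

[1] P1: store L3 := 60 | P0:I, P1:M(60), P2:I | bus: BusRdX
[2] P0: store L4 := 66 | P0:M(66), P1:I, P2:I | bus: BusRdX
[3] P1: load  L3 | P0:I, P1:M(60), P2:I | bus: none
[4] P2: store L4 := 99 | P0:I, P1:I, P2:M(99) | bus: BusRdX,Flush
[5] P2: load  L3 | P0:I, P1:S(60), P2:S(60) | bus: BusRd,Flush
[6] P1: load  L2 | P0:I, P1:S(10), P2:I | bus: BusRd
[7] P1: load  L3 | P0:I, P1:S(60), P2:S(60) | bus: none
[8] P0: store L6 := 11 | P0:M(11), P1:I, P2:I | bus: BusRdX
[9] P1: store L4 := 97 | P0:I, P1:M(97), P2:I | bus: BusRdX,Flush
[10] P2: load  L3 | P0:I, P1:S(60), P2:S(60) | bus: none
[11] P2: load  L3 | P0:I, P1:S(60), P2:S(60) | bus: none
[12] P0: load  L3 | P0:S(60), P1:S(60), P2:S(60) | bus: BusRd
[13] P1: load  L3 | P0:S(60), P1:S(60), P2:S(60) | bus: none
[14] P2: store L3 := 24 | P0:I, P1:I, P2:M(24) | bus: BusRdX
[15] P1: load  L3 | P0:I, P1:S(24), P2:S(24) | bus: BusRd,Flush
[16] P2: load  L3 | P0:I, P1:S(24), P2:S(24) | bus: none
[17] P2: store L3 := 58 | P0:I, P1:I, P2:M(58) | bus: BusRdX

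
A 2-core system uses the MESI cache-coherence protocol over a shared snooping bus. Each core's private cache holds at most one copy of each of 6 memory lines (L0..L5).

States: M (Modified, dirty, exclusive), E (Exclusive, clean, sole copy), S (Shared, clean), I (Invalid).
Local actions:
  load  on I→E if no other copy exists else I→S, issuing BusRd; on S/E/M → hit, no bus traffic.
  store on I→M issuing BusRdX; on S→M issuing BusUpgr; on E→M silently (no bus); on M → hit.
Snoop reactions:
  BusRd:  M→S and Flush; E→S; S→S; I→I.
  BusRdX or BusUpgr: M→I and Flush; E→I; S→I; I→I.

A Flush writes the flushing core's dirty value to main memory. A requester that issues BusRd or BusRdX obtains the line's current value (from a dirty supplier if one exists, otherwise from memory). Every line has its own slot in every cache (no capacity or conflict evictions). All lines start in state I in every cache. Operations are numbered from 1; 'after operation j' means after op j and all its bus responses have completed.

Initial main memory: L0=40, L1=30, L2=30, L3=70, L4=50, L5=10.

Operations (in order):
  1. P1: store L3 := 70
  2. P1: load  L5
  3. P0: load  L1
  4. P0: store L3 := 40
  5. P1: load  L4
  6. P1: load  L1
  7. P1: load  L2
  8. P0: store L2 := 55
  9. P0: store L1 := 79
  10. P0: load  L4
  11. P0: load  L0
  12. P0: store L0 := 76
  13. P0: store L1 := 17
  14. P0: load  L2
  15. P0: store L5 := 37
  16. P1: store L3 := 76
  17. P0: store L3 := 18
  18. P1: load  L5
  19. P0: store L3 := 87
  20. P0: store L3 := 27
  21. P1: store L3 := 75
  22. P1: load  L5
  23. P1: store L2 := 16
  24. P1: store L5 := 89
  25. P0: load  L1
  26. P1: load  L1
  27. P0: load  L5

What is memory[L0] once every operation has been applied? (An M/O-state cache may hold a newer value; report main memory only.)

memory[L0] = 40

step 1: P1: store L3 := 70  ⟶  IM  (L3)  txn=BusRdX  M[L3]=70
step 2: P1: load  L5  ⟶  IE  (L5)  txn=BusRd  M[L5]=10
step 3: P0: load  L1  ⟶  EI  (L1)  txn=BusRd  M[L1]=30
step 4: P0: store L3 := 40  ⟶  MI  (L3)  txn=BusRdX+Flush  M[L3]=70
step 5: P1: load  L4  ⟶  IE  (L4)  txn=BusRd  M[L4]=50
step 6: P1: load  L1  ⟶  SS  (L1)  txn=BusRd  M[L1]=30
step 7: P1: load  L2  ⟶  IE  (L2)  txn=BusRd  M[L2]=30
step 8: P0: store L2 := 55  ⟶  MI  (L2)  txn=BusRdX  M[L2]=30
step 9: P0: store L1 := 79  ⟶  MI  (L1)  txn=BusUpgr  M[L1]=30
step 10: P0: load  L4  ⟶  SS  (L4)  txn=BusRd  M[L4]=50
step 11: P0: load  L0  ⟶  EI  (L0)  txn=BusRd  M[L0]=40
step 12: P0: store L0 := 76  ⟶  MI  (L0)  txn=∅  M[L0]=40
step 13: P0: store L1 := 17  ⟶  MI  (L1)  txn=∅  M[L1]=30
step 14: P0: load  L2  ⟶  MI  (L2)  txn=∅  M[L2]=30
step 15: P0: store L5 := 37  ⟶  MI  (L5)  txn=BusRdX  M[L5]=10
step 16: P1: store L3 := 76  ⟶  IM  (L3)  txn=BusRdX+Flush  M[L3]=40
step 17: P0: store L3 := 18  ⟶  MI  (L3)  txn=BusRdX+Flush  M[L3]=76
step 18: P1: load  L5  ⟶  SS  (L5)  txn=BusRd+Flush  M[L5]=37
step 19: P0: store L3 := 87  ⟶  MI  (L3)  txn=∅  M[L3]=76
step 20: P0: store L3 := 27  ⟶  MI  (L3)  txn=∅  M[L3]=76
step 21: P1: store L3 := 75  ⟶  IM  (L3)  txn=BusRdX+Flush  M[L3]=27
step 22: P1: load  L5  ⟶  SS  (L5)  txn=∅  M[L5]=37
step 23: P1: store L2 := 16  ⟶  IM  (L2)  txn=BusRdX+Flush  M[L2]=55
step 24: P1: store L5 := 89  ⟶  IM  (L5)  txn=BusUpgr  M[L5]=37
step 25: P0: load  L1  ⟶  MI  (L1)  txn=∅  M[L1]=30
step 26: P1: load  L1  ⟶  SS  (L1)  txn=BusRd+Flush  M[L1]=17
step 27: P0: load  L5  ⟶  SS  (L5)  txn=BusRd+Flush  M[L5]=89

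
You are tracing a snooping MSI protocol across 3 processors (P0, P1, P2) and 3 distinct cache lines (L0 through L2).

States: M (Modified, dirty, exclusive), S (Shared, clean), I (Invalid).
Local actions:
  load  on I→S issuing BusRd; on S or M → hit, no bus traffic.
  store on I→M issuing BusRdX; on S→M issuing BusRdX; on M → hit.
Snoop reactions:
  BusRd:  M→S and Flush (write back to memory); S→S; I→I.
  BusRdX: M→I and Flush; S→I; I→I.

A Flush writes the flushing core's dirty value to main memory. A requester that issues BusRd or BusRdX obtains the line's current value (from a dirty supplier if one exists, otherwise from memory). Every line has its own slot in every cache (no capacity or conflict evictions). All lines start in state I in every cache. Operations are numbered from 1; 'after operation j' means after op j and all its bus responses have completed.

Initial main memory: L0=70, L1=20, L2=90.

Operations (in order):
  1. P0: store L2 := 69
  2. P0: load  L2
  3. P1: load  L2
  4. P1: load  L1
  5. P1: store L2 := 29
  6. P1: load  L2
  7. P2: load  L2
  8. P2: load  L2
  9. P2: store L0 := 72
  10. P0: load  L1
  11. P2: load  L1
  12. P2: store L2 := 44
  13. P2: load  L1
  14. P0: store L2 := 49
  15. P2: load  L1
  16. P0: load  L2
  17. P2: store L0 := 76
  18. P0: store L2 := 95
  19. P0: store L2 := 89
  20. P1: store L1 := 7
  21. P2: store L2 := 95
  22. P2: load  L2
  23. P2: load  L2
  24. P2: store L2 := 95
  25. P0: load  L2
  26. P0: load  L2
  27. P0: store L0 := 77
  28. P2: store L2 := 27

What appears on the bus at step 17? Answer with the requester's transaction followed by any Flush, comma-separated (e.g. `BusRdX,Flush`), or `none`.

bus = none

1. P0: store L2 := 69  bus=[BusRdX]  L2: P0=M P1=I P2=I  mem[L2]=90
2. P0: load  L2  bus=[-]  L2: P0=M P1=I P2=I  mem[L2]=90
3. P1: load  L2  bus=[BusRd,Flush]  L2: P0=S P1=S P2=I  mem[L2]=69
4. P1: load  L1  bus=[BusRd]  L1: P0=I P1=S P2=I  mem[L1]=20
5. P1: store L2 := 29  bus=[BusRdX]  L2: P0=I P1=M P2=I  mem[L2]=69
6. P1: load  L2  bus=[-]  L2: P0=I P1=M P2=I  mem[L2]=69
7. P2: load  L2  bus=[BusRd,Flush]  L2: P0=I P1=S P2=S  mem[L2]=29
8. P2: load  L2  bus=[-]  L2: P0=I P1=S P2=S  mem[L2]=29
9. P2: store L0 := 72  bus=[BusRdX]  L0: P0=I P1=I P2=M  mem[L0]=70
10. P0: load  L1  bus=[BusRd]  L1: P0=S P1=S P2=I  mem[L1]=20
11. P2: load  L1  bus=[BusRd]  L1: P0=S P1=S P2=S  mem[L1]=20
12. P2: store L2 := 44  bus=[BusRdX]  L2: P0=I P1=I P2=M  mem[L2]=29
13. P2: load  L1  bus=[-]  L1: P0=S P1=S P2=S  mem[L1]=20
14. P0: store L2 := 49  bus=[BusRdX,Flush]  L2: P0=M P1=I P2=I  mem[L2]=44
15. P2: load  L1  bus=[-]  L1: P0=S P1=S P2=S  mem[L1]=20
16. P0: load  L2  bus=[-]  L2: P0=M P1=I P2=I  mem[L2]=44
17. P2: store L0 := 76  bus=[-]  L0: P0=I P1=I P2=M  mem[L0]=70
18. P0: store L2 := 95  bus=[-]  L2: P0=M P1=I P2=I  mem[L2]=44
19. P0: store L2 := 89  bus=[-]  L2: P0=M P1=I P2=I  mem[L2]=44
20. P1: store L1 := 7  bus=[BusRdX]  L1: P0=I P1=M P2=I  mem[L1]=20
21. P2: store L2 := 95  bus=[BusRdX,Flush]  L2: P0=I P1=I P2=M  mem[L2]=89
22. P2: load  L2  bus=[-]  L2: P0=I P1=I P2=M  mem[L2]=89
23. P2: load  L2  bus=[-]  L2: P0=I P1=I P2=M  mem[L2]=89
24. P2: store L2 := 95  bus=[-]  L2: P0=I P1=I P2=M  mem[L2]=89
25. P0: load  L2  bus=[BusRd,Flush]  L2: P0=S P1=I P2=S  mem[L2]=95
26. P0: load  L2  bus=[-]  L2: P0=S P1=I P2=S  mem[L2]=95
27. P0: store L0 := 77  bus=[BusRdX,Flush]  L0: P0=M P1=I P2=I  mem[L0]=76
28. P2: store L2 := 27  bus=[BusRdX]  L2: P0=I P1=I P2=M  mem[L2]=95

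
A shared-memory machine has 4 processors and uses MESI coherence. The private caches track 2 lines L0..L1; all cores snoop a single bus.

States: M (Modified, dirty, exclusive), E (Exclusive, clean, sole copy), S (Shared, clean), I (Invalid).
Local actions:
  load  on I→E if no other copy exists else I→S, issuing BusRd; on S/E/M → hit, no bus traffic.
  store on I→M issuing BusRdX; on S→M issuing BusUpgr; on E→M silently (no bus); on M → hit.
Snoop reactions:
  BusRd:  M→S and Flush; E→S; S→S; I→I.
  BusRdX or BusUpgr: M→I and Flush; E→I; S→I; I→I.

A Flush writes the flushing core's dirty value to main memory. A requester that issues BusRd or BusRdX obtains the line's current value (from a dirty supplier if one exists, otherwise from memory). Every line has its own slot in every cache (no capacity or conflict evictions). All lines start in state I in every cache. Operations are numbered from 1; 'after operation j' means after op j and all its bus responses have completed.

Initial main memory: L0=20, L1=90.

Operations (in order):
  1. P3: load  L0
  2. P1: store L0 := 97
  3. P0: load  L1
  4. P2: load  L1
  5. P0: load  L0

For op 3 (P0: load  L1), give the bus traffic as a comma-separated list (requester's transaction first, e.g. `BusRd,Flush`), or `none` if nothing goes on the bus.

1. P3: load  L0  bus=[BusRd]  L0: P0=I P1=I P2=I P3=E  mem[L0]=20
2. P1: store L0 := 97  bus=[BusRdX]  L0: P0=I P1=M P2=I P3=I  mem[L0]=20
3. P0: load  L1  bus=[BusRd]  L1: P0=E P1=I P2=I P3=I  mem[L1]=90
4. P2: load  L1  bus=[BusRd]  L1: P0=S P1=I P2=S P3=I  mem[L1]=90
5. P0: load  L0  bus=[BusRd,Flush]  L0: P0=S P1=S P2=I P3=I  mem[L0]=97

bus = BusRd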